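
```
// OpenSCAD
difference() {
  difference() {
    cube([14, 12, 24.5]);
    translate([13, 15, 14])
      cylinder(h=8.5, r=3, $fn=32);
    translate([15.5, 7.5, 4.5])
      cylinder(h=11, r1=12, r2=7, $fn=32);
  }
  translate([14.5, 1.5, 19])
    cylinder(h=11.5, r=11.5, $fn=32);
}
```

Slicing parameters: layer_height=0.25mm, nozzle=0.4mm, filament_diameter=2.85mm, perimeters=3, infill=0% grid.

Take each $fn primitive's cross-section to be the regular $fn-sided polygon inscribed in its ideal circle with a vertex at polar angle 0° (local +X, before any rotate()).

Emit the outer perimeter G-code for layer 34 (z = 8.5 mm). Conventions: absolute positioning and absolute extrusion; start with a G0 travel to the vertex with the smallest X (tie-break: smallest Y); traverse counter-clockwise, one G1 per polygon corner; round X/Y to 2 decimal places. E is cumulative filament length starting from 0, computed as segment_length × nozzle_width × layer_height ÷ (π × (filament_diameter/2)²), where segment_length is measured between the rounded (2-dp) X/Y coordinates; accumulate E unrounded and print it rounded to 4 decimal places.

At z = 8.5 mm: the cube is present — its section is the full 14×12 rectangle; the cylinder at (13, 15) does not reach this height (z outside [14, 22.5]); the cone at (15.5, 7.5): at t=0.364 of its height the radius interpolates to r₁+(r₂−r₁)t = 10.182, giving a regular 32-gon of that circumradius; After the difference (first − rest): starting from the 14×12 cube, the cone at (15.5, 7.5) partially overlaps it — only the 94.61 mm² overlap (of its 323.60 mm²) is removed, clipping the outline — 1 connected region; the cylinder at (14.5, 1.5) does not reach this height (z outside [19, 30.5]); Taking the first minus the rest: none of the subtracted shapes is present at this height, so that combined region is unchanged — 1 connected region. The outline is a single polygon with 11 vertices. Extrusion per mm of travel: 0.4 × 0.25 / (π × 1.425²) = 0.015675. Accumulating E over each segment gives final E = 0.6307.

G0 X0.00 Y0.00 Z8.50
G1 X8.67 Y0.00 E0.1359
G1 X8.30 Y0.30 E0.1434
G1 X7.03 Y1.84 E0.1747
G1 X6.09 Y3.60 E0.2059
G1 X5.51 Y5.51 E0.2372
G1 X5.32 Y7.50 E0.2686
G1 X5.51 Y9.49 E0.2999
G1 X6.09 Y11.40 E0.3312
G1 X6.42 Y12.00 E0.3419
G1 X0.00 Y12.00 E0.4426
G1 X0.00 Y0.00 E0.6307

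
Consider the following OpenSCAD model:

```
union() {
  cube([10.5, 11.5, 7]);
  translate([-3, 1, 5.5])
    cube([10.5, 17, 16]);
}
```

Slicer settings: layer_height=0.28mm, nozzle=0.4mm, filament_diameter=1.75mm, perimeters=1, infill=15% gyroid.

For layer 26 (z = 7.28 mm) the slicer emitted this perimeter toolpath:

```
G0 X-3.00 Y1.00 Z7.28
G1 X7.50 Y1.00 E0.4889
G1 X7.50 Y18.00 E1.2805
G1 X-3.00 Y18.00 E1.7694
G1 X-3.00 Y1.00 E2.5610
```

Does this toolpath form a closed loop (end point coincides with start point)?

yes

Start point (G0): (-3.00, 1.00). End point (last G1): the path returns to the start — closed.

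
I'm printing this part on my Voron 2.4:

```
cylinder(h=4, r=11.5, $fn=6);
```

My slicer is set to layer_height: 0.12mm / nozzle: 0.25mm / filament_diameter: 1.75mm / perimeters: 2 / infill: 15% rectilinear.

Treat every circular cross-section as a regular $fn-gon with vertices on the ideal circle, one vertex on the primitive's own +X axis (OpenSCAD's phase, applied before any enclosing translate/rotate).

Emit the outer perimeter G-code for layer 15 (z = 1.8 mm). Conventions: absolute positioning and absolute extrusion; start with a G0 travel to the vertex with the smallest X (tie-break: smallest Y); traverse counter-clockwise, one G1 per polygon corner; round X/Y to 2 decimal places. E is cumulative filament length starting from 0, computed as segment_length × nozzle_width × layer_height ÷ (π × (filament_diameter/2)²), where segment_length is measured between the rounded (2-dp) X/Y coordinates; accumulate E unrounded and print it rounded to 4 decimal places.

G0 X-11.50 Y0.00 Z1.80
G1 X-5.75 Y-9.96 E0.1434
G1 X5.75 Y-9.96 E0.2869
G1 X11.50 Y0.00 E0.4303
G1 X5.75 Y9.96 E0.5738
G1 X-5.75 Y9.96 E0.7172
G1 X-11.50 Y0.00 E0.8606

At z = 1.8 mm: the cylinder: section is a regular 6-gon, circumradius r=11.5. The outline is a single polygon with 6 vertices. Extrusion per mm of travel: 0.25 × 0.12 / (π × 0.875²) = 0.012473. Accumulating E over each segment gives final E = 0.8606.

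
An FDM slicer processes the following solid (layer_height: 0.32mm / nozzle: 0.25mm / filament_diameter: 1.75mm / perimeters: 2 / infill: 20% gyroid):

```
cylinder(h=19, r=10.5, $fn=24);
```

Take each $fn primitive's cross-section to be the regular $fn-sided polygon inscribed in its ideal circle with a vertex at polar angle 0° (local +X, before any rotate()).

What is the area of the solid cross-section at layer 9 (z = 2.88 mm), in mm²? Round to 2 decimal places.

At z = 2.88 mm: the cylinder: section is a regular 24-gon, circumradius r=10.5 (area = (24/2)·10.500²·sin(360°/24) = 342.42 mm²). Overall, the cross-section is a single solid region. Net area = 342.42 mm².

342.42 mm²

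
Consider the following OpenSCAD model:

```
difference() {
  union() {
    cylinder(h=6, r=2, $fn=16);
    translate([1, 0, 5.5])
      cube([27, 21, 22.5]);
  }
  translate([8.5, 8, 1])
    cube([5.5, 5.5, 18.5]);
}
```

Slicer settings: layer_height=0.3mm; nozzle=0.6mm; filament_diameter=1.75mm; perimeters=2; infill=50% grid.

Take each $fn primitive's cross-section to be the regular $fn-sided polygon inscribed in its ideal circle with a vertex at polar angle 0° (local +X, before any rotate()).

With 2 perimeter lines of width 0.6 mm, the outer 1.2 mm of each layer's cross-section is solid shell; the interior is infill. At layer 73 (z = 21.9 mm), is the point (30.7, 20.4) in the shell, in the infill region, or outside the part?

At z = 21.9 mm: the cylinder is not intersected at this z (z outside [0, 6]); the cube at (1, 0) is present — its section is the full 27×21 rectangle; Taking the union: only the 27×21 cube at (1, 0) is present, so the union is just that shape — 1 connected region; the cube at (8.5, 8) is absent (z outside [1, 19.5]); After the difference (first − rest): none of the subtracted shapes is present at this height, so the result so far is unchanged — 1 connected region. Overall, the cross-section is a single solid region. The nearest boundary edge runs (28.00, 0.00)→(28.00, 21.00); distance from the point to it = 2.70 mm. The point is not inside any of the regions above, so it lies outside the cross-section (2.70 mm from the nearest boundary).

outside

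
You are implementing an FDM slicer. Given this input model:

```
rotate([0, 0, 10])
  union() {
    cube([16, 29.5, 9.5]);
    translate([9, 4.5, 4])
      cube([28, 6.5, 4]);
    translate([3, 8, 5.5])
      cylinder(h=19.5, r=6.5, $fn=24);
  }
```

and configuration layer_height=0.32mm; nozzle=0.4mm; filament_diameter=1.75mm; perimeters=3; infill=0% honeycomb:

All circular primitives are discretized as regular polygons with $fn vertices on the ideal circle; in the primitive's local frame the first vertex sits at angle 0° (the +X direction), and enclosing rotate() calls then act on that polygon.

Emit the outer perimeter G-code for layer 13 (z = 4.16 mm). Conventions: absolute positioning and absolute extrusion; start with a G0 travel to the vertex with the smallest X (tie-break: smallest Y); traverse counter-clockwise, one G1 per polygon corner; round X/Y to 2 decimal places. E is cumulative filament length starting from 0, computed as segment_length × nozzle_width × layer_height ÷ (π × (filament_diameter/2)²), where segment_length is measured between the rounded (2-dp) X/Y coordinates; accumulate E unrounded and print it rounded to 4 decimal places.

At z = 4.16 mm: the 16×29.5 cube contributes its full rectangle; the 28×6.5 cube at (9, 4.5) contributes its full rectangle; the cylinder at (3, 8) does not reach this height (z outside [5.5, 25]); Combining (union): the regions partially overlap (shared area 45.50 mm²), so overlapping operands fuse into one piece — 1 connected region; (whole slice rotated 10° about Z — lengths, areas and connectivity unchanged). The outline is a single polygon with 8 vertices. Extrusion per mm of travel: 0.4 × 0.32 / (π × 0.875²) = 0.053216. Accumulating E over each segment gives final E = 7.0774.

G0 X-5.12 Y29.05 Z4.16
G1 X0.00 Y0.00 E1.5698
G1 X15.76 Y2.78 E2.4214
G1 X14.98 Y7.21 E2.6608
G1 X35.66 Y10.86 E3.7783
G1 X34.53 Y17.26 E4.1241
G1 X13.85 Y13.61 E5.2417
G1 X10.63 Y31.83 E6.2263
G1 X-5.12 Y29.05 E7.0774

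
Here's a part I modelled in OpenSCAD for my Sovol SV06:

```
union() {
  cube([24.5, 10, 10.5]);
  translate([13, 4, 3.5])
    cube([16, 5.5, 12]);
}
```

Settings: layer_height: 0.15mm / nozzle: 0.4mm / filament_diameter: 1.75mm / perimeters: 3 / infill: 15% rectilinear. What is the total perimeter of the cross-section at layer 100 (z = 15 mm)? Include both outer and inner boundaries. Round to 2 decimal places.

43.00 mm

At z = 15 mm: the cube is not intersected at this z (z outside [0, 10.5]); the 16×5.5 cube at (13, 4) contributes its full rectangle (perimeter 43.00 mm); Taking the union: only the 16×5.5 cube at (13, 4) is present, so the union is just that shape — boundary = 43.00 mm. Overall, the cross-section is a single solid region. Total boundary length (outer) = 43.00 mm.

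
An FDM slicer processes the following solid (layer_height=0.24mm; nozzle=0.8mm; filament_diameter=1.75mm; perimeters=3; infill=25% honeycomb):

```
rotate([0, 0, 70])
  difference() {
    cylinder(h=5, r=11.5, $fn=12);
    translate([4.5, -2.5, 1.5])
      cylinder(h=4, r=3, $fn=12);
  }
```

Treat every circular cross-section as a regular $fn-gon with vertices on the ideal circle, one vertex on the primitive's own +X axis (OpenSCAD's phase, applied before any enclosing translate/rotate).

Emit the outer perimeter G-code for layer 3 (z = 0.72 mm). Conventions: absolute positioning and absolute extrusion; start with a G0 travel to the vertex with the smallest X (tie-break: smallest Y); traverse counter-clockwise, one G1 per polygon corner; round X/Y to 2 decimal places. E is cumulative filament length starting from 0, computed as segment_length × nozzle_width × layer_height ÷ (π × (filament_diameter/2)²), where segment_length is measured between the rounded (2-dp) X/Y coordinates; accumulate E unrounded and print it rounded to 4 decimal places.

G0 X-11.33 Y-2.00 Z0.72
G1 X-8.81 Y-7.39 E0.4750
G1 X-3.93 Y-10.81 E0.9506
G1 X2.00 Y-11.33 E1.4258
G1 X7.39 Y-8.81 E1.9008
G1 X10.81 Y-3.93 E2.3764
G1 X11.33 Y2.00 E2.8516
G1 X8.81 Y7.39 E3.3266
G1 X3.93 Y10.81 E3.8023
G1 X-2.00 Y11.33 E4.2774
G1 X-7.39 Y8.81 E4.7524
G1 X-10.81 Y3.93 E5.2281
G1 X-11.33 Y-2.00 E5.7032

At z = 0.72 mm: the r=11.5 cylinder contributes a regular 12-gon of circumradius 11.5; the cylinder at (4.5, -2.5) does not reach this height (z outside [1.5, 5.5]); After the difference (first − rest): none of the subtracted shapes is present at this height, so the r=11.5 cylinder is unchanged — 1 connected region; (whole slice rotated 70° about Z — lengths, areas and connectivity unchanged). The outline is a single polygon with 12 vertices. Extrusion per mm of travel: 0.8 × 0.24 / (π × 0.875²) = 0.079824. Accumulating E over each segment gives final E = 5.7032.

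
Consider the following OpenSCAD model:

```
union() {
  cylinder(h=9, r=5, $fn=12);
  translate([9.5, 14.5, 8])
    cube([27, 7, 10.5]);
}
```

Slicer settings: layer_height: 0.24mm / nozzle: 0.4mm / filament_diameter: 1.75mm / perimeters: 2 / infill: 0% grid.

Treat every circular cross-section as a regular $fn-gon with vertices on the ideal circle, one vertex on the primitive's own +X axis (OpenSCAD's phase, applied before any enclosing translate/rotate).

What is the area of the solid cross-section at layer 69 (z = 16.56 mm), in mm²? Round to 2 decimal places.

189.00 mm²

At z = 16.56 mm: the cylinder is absent (z outside [0, 9]); the cube at (9.5, 14.5) is present — its section is the full 27×7 rectangle (area 189.00 mm²); Combining (union): only the 27×7 cube at (9.5, 14.5) is present, so the union is just that shape — area = 189.00 mm². Overall, the cross-section is a single solid region. Net area = 189.00 mm².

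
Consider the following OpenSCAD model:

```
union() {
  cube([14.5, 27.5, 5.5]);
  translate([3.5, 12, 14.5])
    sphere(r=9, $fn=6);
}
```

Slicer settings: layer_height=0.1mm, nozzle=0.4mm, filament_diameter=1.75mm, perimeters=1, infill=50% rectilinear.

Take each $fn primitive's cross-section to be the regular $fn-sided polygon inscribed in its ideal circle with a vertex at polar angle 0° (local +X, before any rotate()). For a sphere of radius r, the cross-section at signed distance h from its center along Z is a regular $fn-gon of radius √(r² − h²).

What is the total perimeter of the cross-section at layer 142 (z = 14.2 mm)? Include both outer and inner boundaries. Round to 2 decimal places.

53.97 mm

At z = 14.2 mm: the cube is not intersected at this z (z outside [0, 5.5]); the r=9 sphere at (3.5, 12) slices to a regular 6-gon of circumradius 8.995 (√(r²−h²) with h=0.3 from center) (perimeter = 2·6·8.995·sin(180°/6) = 53.97 mm); Taking the union: only the r=9 sphere at (3.5, 12) is present, so the union is just that shape — boundary = 53.97 mm. Overall, the cross-section is a single solid region. Total boundary length (outer) = 53.97 mm.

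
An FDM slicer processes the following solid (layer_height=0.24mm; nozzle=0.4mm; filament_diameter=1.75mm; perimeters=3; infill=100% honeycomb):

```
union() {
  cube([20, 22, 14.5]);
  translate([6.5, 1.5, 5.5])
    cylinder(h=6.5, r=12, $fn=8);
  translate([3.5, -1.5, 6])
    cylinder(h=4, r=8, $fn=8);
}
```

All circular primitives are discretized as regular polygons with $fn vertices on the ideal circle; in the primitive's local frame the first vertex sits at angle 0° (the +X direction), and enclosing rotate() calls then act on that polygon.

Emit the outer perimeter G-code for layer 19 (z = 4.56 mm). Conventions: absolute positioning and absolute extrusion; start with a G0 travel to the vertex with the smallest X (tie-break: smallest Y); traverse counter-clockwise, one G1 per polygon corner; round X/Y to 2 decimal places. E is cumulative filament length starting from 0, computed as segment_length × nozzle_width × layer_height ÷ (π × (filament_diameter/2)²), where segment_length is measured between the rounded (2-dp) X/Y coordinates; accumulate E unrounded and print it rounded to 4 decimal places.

At z = 4.56 mm: the 20×22 cube contributes its full rectangle; the cylinder at (6.5, 1.5) is absent (z outside [5.5, 12]); the cylinder at (3.5, -1.5) does not reach this height (z outside [6, 10]); Combining (union): only the 20×22 cube is present, so the union is just that shape — 1 connected region. The outline is a single polygon with 4 vertices. Extrusion per mm of travel: 0.4 × 0.24 / (π × 0.875²) = 0.039912. Accumulating E over each segment gives final E = 3.3526.

G0 X0.00 Y0.00 Z4.56
G1 X20.00 Y0.00 E0.7982
G1 X20.00 Y22.00 E1.6763
G1 X0.00 Y22.00 E2.4746
G1 X0.00 Y0.00 E3.3526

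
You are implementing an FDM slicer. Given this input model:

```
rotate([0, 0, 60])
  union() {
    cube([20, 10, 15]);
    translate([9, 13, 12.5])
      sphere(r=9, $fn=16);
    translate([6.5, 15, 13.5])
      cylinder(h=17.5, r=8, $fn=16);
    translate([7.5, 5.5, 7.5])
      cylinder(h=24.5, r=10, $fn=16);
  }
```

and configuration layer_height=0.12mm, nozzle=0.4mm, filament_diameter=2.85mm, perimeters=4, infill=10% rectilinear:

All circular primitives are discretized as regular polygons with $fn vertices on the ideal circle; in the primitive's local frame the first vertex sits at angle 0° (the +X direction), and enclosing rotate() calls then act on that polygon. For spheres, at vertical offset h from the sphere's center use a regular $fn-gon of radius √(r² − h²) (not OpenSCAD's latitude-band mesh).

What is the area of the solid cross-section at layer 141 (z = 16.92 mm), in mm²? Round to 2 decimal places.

430.90 mm²

At z = 16.92 mm: the cube is absent (z outside [0, 15]); the sphere at (9, 13): section is a regular 16-gon, circumradius = √(r²−h²) = √(9²−4.42²) = 7.840 (area = (16/2)·7.840²·sin(360°/16) = 188.17 mm²); the r=8 cylinder at (6.5, 15) gives a regular 16-gon of circumradius 8 (constant along its height) (area = (16/2)·8.000²·sin(360°/16) = 195.93 mm²); the r=10 cylinder at (7.5, 5.5) gives a regular 16-gon of circumradius 10 (constant along its height) (area = (16/2)·10.000²·sin(360°/16) = 306.15 mm²); Merging all regions: the regions partially overlap — summed areas 690.25 mm² minus the doubly-counted overlap 259.35 mm² gives 430.90 mm² — area = 430.90 mm²; (rotated 60° about Z; rotation is an isometry so areas/perimeters/island counts are preserved). Overall, the cross-section is a single solid region. Net area = 430.90 mm².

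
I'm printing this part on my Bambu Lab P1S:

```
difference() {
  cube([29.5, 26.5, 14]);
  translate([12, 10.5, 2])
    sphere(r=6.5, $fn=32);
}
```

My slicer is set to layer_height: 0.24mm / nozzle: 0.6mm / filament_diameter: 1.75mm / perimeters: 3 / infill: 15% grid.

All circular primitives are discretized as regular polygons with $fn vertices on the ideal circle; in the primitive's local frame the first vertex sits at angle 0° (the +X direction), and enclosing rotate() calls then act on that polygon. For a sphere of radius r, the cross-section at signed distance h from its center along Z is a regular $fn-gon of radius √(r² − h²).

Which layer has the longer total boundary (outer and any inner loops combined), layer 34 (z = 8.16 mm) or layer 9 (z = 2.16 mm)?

layer 9 (z = 2.16 mm)

Layer 34 (z = 8.16): the cube (footprint 29.5×26.5) is included at this height (perimeter 112.00 mm); the sphere at (12, 10.5): section is a regular 32-gon, circumradius = √(r²−h²) = √(6.5²−6.16²) = 2.075 (perimeter = 2·32·2.075·sin(180°/32) = 13.01 mm); After the difference (first − rest): starting from the 29.5×26.5 cube, the r=6.5 sphere at (12, 10.5) lies wholly inside it (removes its full 13.44 mm² and its 13.01 mm outline becomes a hole wall) — boundary (outer + 1 inner loop) = 125.01 mm. So its perimeter = 125.01 mm. Layer 9 (z = 2.16): the cube is present — its section is the full 29.5×26.5 rectangle (perimeter 112.00 mm); the sphere at (12, 10.5): section is a regular 32-gon, circumradius = √(r²−h²) = √(6.5²−0.16²) = 6.498 (perimeter = 2·32·6.498·sin(180°/32) = 40.76 mm); Subtracting the remaining from the first: starting from the 29.5×26.5 cube, the r=6.5 sphere at (12, 10.5) lies wholly inside it (removes its full 131.80 mm² and its 40.76 mm outline becomes a hole wall) — boundary (outer + 1 inner loop) = 152.76 mm. So its perimeter = 152.76 mm. Layer 9 is larger (152.76 vs 125.01 mm).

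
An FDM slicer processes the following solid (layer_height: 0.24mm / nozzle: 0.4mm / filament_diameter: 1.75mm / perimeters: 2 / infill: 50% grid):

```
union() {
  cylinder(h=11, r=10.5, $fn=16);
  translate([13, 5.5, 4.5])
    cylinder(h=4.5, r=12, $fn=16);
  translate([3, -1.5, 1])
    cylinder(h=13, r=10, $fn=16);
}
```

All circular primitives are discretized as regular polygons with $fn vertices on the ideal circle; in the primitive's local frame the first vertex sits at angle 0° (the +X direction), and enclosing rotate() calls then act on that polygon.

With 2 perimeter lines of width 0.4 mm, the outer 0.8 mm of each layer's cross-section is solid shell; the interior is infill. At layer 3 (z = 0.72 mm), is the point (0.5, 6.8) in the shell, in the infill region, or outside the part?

infill

At z = 0.72 mm: the r=10.5 cylinder contributes a regular 16-gon of circumradius 10.5; the cylinder at (13, 5.5) is absent (z outside [4.5, 9]); the cylinder at (3, -1.5) is not intersected at this z (z outside [1, 14]); Merging all regions: only the r=10.5 cylinder is present, so the union is just that shape — 1 connected region. Overall, the cross-section is a single solid region. The nearest boundary edge runs (4.02, 9.70)→(0.00, 10.50); distance from the point to it = 3.53 mm. The point is inside the cross-section and 3.53 mm from the nearest boundary — more than the 0.8 mm shell width (2 × 0.4), so it's in the infill interior.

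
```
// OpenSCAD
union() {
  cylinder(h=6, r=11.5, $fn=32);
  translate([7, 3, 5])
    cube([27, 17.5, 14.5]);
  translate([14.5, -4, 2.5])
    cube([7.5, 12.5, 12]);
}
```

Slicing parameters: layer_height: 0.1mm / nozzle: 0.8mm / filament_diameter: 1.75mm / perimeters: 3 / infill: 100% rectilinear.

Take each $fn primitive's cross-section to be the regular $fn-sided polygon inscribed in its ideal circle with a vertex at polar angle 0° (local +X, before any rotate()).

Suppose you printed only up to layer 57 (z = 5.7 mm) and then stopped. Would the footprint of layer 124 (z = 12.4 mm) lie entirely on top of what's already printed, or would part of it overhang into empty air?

Compare the two slices. At z = 5.7: the cylinder: section is a regular 32-gon, circumradius r=11.5 (area = (32/2)·11.500²·sin(360°/32) = 412.81 mm²); the 27×17.5 cube at (7, 3) contributes its full rectangle (area 472.50 mm²); the 7.5×12.5 cube at (14.5, -4) contributes its full rectangle (area 93.75 mm²); Combining (union): the regions partially overlap — summed areas 979.06 mm² minus the doubly-counted overlap 56.52 mm² gives 922.54 mm² — area = 922.54 mm². At z = 12.4: the cylinder is absent (z outside [0, 6]); the 27×17.5 cube at (7, 3) contributes its full rectangle (area 472.50 mm²); the cube at (14.5, -4) is present — its section is the full 7.5×12.5 rectangle (area 93.75 mm²); Taking the union: the regions partially overlap — summed areas 566.25 mm² minus the doubly-counted overlap 41.25 mm² gives 525.00 mm² — area = 525.00 mm². Checking containment: the cross-section at z = 12.4 is a subset of the cross-section at z = 5.7.

entirely on top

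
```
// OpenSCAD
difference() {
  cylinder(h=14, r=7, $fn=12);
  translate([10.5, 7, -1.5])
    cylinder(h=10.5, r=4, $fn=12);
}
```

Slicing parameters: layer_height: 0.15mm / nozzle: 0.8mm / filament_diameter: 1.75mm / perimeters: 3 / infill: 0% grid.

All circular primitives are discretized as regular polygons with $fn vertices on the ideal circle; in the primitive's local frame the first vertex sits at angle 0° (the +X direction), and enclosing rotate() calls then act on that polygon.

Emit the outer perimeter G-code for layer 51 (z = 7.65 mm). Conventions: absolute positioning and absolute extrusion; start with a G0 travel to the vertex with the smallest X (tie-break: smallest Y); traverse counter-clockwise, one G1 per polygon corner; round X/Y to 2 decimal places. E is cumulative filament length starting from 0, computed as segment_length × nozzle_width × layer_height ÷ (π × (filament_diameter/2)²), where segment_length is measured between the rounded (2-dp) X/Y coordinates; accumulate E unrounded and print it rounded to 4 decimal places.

G0 X-7.00 Y0.00 Z7.65
G1 X-6.06 Y-3.50 E0.1808
G1 X-3.50 Y-6.06 E0.3614
G1 X0.00 Y-7.00 E0.5422
G1 X3.50 Y-6.06 E0.7230
G1 X6.06 Y-3.50 E0.9037
G1 X7.00 Y0.00 E1.0845
G1 X6.06 Y3.50 E1.2653
G1 X3.50 Y6.06 E1.4459
G1 X0.00 Y7.00 E1.6267
G1 X-3.50 Y6.06 E1.8075
G1 X-6.06 Y3.50 E1.9881
G1 X-7.00 Y0.00 E2.1689

At z = 7.65 mm: the r=7 cylinder contributes a regular 12-gon of circumradius 7; the r=4 cylinder at (10.5, 7) contributes a regular 12-gon of circumradius 4; Subtracting the remaining from the first: starting from the r=7 cylinder, the r=4 cylinder at (10.5, 7) misses the remaining region (no effect) — 1 connected region. The outline is a single polygon with 12 vertices. Extrusion per mm of travel: 0.8 × 0.15 / (π × 0.875²) = 0.049890. Accumulating E over each segment gives final E = 2.1689.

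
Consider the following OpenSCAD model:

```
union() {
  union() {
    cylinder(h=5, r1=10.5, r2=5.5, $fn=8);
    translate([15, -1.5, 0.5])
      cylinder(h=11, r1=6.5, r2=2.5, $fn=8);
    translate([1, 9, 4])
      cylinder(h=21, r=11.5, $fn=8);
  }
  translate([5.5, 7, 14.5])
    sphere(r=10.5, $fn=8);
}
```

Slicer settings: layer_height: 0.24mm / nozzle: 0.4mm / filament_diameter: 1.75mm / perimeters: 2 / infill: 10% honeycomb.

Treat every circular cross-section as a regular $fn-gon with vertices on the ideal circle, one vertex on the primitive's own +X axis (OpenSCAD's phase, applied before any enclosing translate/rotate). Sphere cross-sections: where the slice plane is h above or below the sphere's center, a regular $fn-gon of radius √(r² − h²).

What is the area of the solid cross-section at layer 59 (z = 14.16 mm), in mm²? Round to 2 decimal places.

At z = 14.16 mm: the cone does not reach this height (z outside [0, 5]); the cone at (15, -1.5) is not intersected at this z (z outside [0.5, 11.5]); the r=11.5 cylinder at (1, 9) gives a regular 8-gon of circumradius 11.5 (constant along its height) (area = (8/2)·11.500²·sin(360°/8) = 374.06 mm²); Taking the union: only the r=11.5 cylinder at (1, 9) is present, so the union is just that shape — area = 374.06 mm²; the r=10.5 sphere at (5.5, 7) contributes a regular 8-gon of circumradius √(10.5²−0.34²) = 10.494 (area = (8/2)·10.494²·sin(360°/8) = 311.51 mm²); Taking the union: the regions partially overlap — summed areas 685.57 mm² minus the doubly-counted overlap 238.27 mm² gives 447.30 mm² — area = 447.30 mm². Overall, the cross-section is a single solid region. Net area = 447.30 mm².

447.30 mm²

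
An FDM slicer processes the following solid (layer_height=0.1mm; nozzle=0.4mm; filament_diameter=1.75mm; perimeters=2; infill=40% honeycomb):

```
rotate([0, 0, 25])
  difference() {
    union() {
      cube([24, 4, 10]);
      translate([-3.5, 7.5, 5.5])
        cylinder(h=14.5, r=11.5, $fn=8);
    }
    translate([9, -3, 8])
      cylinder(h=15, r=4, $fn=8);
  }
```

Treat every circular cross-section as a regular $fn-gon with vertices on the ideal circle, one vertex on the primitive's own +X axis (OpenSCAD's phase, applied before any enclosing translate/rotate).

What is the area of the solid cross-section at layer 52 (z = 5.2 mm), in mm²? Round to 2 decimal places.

At z = 5.2 mm: the cube is present — its section is the full 24×4 rectangle (area 96.00 mm²); the cylinder at (-3.5, 7.5) is not intersected at this z (z outside [5.5, 20]); Combining (union): only the 24×4 cube is present, so the union is just that shape — area = 96.00 mm²; the cylinder at (9, -3) is not intersected at this z (z outside [8, 23]); Taking the first minus the rest: none of the subtracted shapes is present at this height, so the result so far is unchanged — area = 96.00 mm²; (whole slice rotated 25° about Z — lengths, areas and connectivity unchanged). Overall, the cross-section is a single solid region. Net area = 96.00 mm².

96.00 mm²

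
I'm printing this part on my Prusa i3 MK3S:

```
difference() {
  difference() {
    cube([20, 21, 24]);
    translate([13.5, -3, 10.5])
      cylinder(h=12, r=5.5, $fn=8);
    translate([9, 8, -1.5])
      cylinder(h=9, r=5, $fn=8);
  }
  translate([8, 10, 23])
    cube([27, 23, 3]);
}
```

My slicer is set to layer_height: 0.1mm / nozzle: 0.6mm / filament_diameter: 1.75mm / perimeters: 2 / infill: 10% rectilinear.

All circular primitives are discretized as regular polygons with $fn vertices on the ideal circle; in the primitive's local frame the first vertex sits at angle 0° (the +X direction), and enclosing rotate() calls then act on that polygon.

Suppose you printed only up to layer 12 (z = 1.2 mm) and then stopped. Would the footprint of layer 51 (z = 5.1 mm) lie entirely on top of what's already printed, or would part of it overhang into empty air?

Compare the two slices. At z = 1.2: the cube (footprint 20×21) is included at this height (area 420.00 mm²); the cylinder at (13.5, -3) is absent (z outside [10.5, 22.5]); the r=5 cylinder at (9, 8) contributes a regular 8-gon of circumradius 5 (area = (8/2)·5.000²·sin(360°/8) = 70.71 mm²); Taking the first minus the rest: starting from the 20×21 cube (420.00 mm²), the r=5 cylinder at (9, 8) lies wholly inside it (removes its full 70.71 mm² and its 30.61 mm outline becomes a hole wall) — area = 349.29 mm²; the cube at (8, 10) is absent (z outside [23, 26]); After the difference (first − rest): none of the subtracted shapes is present at this height, so that combined region is unchanged — area = 349.29 mm². At z = 5.1: the cube is present — its section is the full 20×21 rectangle (area 420.00 mm²); the cylinder at (13.5, -3) is absent (z outside [10.5, 22.5]); the r=5 cylinder at (9, 8) gives a regular 8-gon of circumradius 5 (constant along its height) (area = (8/2)·5.000²·sin(360°/8) = 70.71 mm²); Taking the first minus the rest: starting from the 20×21 cube (420.00 mm²), the r=5 cylinder at (9, 8) lies wholly inside it (removes its full 70.71 mm² and its 30.61 mm outline becomes a hole wall) — area = 349.29 mm²; the cube at (8, 10) does not reach this height (z outside [23, 26]); Taking the first minus the rest: none of the subtracted shapes is present at this height, so that combined region is unchanged — area = 349.29 mm². Checking containment: the cross-section at z = 5.1 is a subset of the cross-section at z = 1.2.

entirely on top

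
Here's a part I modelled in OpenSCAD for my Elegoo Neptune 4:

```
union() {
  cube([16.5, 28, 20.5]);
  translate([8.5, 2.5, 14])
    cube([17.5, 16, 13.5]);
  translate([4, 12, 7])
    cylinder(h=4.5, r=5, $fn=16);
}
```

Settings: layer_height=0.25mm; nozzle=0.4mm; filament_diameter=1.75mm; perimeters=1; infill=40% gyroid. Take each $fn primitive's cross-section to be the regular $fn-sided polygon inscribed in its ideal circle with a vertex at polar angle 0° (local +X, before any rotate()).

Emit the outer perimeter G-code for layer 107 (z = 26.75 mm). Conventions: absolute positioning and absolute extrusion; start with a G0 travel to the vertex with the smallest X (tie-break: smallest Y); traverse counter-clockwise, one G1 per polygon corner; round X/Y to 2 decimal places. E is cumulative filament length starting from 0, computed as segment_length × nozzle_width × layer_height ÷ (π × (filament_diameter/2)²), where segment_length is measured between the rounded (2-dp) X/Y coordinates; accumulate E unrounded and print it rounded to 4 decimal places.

G0 X8.50 Y2.50 Z26.75
G1 X26.00 Y2.50 E0.7276
G1 X26.00 Y18.50 E1.3928
G1 X8.50 Y18.50 E2.1203
G1 X8.50 Y2.50 E2.7855

At z = 26.75 mm: the cube is not intersected at this z (z outside [0, 20.5]); the cube at (8.5, 2.5) is present — its section is the full 17.5×16 rectangle; the cylinder at (4, 12) does not reach this height (z outside [7, 11.5]); Combining (union): only the 17.5×16 cube at (8.5, 2.5) is present, so the union is just that shape — 1 connected region. The outline is a single polygon with 4 vertices. Extrusion per mm of travel: 0.4 × 0.25 / (π × 0.875²) = 0.041575. Accumulating E over each segment gives final E = 2.7855.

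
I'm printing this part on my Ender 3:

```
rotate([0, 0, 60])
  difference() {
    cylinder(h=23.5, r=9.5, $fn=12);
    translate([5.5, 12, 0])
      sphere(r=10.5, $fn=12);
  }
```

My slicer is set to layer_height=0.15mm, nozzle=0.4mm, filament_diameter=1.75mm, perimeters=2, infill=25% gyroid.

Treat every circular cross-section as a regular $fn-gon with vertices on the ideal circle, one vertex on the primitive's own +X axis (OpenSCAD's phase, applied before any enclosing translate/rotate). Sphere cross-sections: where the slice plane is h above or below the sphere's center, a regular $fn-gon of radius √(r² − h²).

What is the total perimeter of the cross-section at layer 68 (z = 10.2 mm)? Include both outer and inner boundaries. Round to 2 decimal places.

At z = 10.2 mm: the r=9.5 cylinder contributes a regular 12-gon of circumradius 9.5 (perimeter = 2·12·9.500·sin(180°/12) = 59.01 mm); the sphere at (5.5, 12): section is a regular 12-gon, circumradius = √(r²−h²) = √(10.5²−10.2²) = 2.492 (perimeter = 2·12·2.492·sin(180°/12) = 15.48 mm); Subtracting the remaining from the first: starting from the r=9.5 cylinder, the r=10.5 sphere at (5.5, 12) misses the remaining region (no effect) — boundary = 59.01 mm; (whole slice rotated 60° about Z — lengths, areas and connectivity unchanged). Overall, the cross-section is a single solid region. Total boundary length (outer) = 59.01 mm.

59.01 mm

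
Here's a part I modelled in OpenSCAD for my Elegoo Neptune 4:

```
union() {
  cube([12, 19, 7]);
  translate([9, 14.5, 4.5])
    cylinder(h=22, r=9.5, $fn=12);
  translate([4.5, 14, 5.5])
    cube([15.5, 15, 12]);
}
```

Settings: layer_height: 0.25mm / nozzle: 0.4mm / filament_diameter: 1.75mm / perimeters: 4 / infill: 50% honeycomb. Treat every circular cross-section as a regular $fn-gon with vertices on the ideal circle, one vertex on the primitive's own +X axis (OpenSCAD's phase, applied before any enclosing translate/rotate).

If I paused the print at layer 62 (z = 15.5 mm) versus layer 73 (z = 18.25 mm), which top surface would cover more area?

layer 62 (z = 15.5 mm)

Layer 62 (z = 15.5): the cube does not reach this height (z outside [0, 7]); the r=9.5 cylinder at (9, 14.5) contributes a regular 12-gon of circumradius 9.5 (area = (12/2)·9.500²·sin(360°/12) = 270.75 mm²); the cube at (4.5, 14) is present — its section is the full 15.5×15 rectangle (area 232.50 mm²); Merging all regions: the regions partially overlap — summed areas 503.25 mm² minus the doubly-counted overlap 114.69 mm² gives 388.56 mm² — area = 388.56 mm². So its area = 388.56 mm². Layer 73 (z = 18.25): the cube does not reach this height (z outside [0, 7]); the cylinder at (9, 14.5): section is a regular 12-gon, circumradius r=9.5 (area = (12/2)·9.500²·sin(360°/12) = 270.75 mm²); the cube at (4.5, 14) is absent (z outside [5.5, 17.5]); Combining (union): only the r=9.5 cylinder at (9, 14.5) is present, so the union is just that shape — area = 270.75 mm². So its area = 270.75 mm². Layer 62 is larger (388.56 vs 270.75 mm²).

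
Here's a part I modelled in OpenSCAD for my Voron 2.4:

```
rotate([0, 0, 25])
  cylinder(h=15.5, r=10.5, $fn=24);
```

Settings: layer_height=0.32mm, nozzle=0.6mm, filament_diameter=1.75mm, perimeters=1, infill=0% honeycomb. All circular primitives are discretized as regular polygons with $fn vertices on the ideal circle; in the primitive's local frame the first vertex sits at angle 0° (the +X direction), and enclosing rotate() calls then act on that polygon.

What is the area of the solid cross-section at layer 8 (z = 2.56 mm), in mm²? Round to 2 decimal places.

342.42 mm²

At z = 2.56 mm: the r=10.5 cylinder gives a regular 24-gon of circumradius 10.5 (constant along its height) (area = (24/2)·10.500²·sin(360°/24) = 342.42 mm²); (whole slice rotated 25° about Z — lengths, areas and connectivity unchanged). Overall, the cross-section is a single solid region. Net area = 342.42 mm².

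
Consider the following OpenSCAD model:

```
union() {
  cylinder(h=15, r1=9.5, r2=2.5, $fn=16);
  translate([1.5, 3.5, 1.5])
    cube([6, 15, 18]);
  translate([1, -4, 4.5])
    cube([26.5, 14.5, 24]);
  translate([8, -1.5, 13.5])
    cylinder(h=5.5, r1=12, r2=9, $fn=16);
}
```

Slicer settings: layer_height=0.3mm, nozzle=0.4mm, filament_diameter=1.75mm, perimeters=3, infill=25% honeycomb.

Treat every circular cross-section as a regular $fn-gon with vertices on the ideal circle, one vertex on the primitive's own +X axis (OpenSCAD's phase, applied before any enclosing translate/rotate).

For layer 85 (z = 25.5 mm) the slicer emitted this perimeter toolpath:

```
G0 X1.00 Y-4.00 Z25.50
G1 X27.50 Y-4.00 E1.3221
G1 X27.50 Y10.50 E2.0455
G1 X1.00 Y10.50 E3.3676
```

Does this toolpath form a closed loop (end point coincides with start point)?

no

Start point (G0): (1.00, -4.00). End point (last G1): the path does not return to the start — open.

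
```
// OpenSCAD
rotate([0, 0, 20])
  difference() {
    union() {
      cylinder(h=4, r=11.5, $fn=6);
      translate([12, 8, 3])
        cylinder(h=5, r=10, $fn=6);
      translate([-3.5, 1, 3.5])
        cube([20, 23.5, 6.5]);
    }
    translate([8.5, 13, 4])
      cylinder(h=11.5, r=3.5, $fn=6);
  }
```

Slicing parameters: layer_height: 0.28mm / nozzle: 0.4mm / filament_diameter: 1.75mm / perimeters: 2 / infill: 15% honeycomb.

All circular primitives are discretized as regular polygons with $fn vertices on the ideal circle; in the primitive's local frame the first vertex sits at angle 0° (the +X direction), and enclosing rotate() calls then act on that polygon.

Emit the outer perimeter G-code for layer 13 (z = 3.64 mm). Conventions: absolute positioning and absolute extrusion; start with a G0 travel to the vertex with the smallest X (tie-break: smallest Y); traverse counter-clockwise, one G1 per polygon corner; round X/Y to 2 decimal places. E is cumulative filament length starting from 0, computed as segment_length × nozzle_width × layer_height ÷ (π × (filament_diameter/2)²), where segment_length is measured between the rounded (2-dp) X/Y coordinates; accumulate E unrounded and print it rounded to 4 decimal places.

At z = 3.64 mm: the cylinder: section is a regular 6-gon, circumradius r=11.5; the cylinder at (12, 8): section is a regular 6-gon, circumradius r=10; the 20×23.5 cube at (-3.5, 1) contributes its full rectangle; Taking the union: the regions partially overlap (shared area 305.18 mm²), so overlapping operands fuse into one piece — 1 connected region; the cylinder at (8.5, 13) is not intersected at this z (z outside [4, 15.5]); Subtracting the remaining from the first: none of the subtracted shapes is present at this height, so that combined region is unchanged — 1 connected region; (rotated 20° about Z; rotation is an isometry so areas/perimeters/island counts are preserved). The outline is a single polygon with 12 vertices. Extrusion per mm of travel: 0.4 × 0.28 / (π × 0.875²) = 0.046564. Accumulating E over each segment gives final E = 5.4138.

G0 X-11.67 Y21.83 Z3.64
G1 X-6.70 Y8.16 E0.6773
G1 X-8.81 Y7.39 E0.7819
G1 X-10.81 Y-3.93 E1.3172
G1 X-2.00 Y-11.33 E1.8529
G1 X8.81 Y-7.39 E2.3886
G1 X10.67 Y3.18 E2.8884
G1 X16.20 Y5.19 E3.1624
G1 X17.94 Y15.04 E3.6281
G1 X10.28 Y21.47 E4.0938
G1 X9.81 Y21.30 E4.1171
G1 X7.13 Y28.67 E4.4823
G1 X-11.67 Y21.83 E5.4138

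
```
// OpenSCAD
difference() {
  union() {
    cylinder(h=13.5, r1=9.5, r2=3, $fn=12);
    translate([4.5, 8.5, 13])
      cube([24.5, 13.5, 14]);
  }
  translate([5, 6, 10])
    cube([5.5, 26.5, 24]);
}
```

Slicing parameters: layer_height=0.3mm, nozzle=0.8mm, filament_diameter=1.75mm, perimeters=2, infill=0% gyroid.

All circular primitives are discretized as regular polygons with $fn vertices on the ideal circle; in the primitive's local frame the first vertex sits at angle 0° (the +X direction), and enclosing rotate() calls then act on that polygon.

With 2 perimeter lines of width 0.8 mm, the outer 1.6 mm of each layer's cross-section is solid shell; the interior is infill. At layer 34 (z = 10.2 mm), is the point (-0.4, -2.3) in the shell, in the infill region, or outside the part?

infill

At z = 10.2 mm: the cone contributes a regular 12-gon of circumradius 4.589 (interpolated between r1=9.5 and r2=3 at t=0.756); the cube at (4.5, 8.5) does not reach this height (z outside [13, 27]); Combining (union): only the cone is present, so the union is just that shape — 1 connected region; the cube at (5, 6) is present — its section is the full 5.5×26.5 rectangle; Subtracting the remaining from the first: starting from the result so far, the 5.5×26.5 cube at (5, 6) misses the remaining region (no effect) — 1 connected region. Overall, the cross-section is a single solid region. The nearest boundary edge runs (-0.00, -4.59)→(-2.29, -3.97); distance from the point to it = 2.11 mm. The point is inside the cross-section and 2.11 mm from the nearest boundary — more than the 1.6 mm shell width (2 × 0.8), so it's in the infill interior.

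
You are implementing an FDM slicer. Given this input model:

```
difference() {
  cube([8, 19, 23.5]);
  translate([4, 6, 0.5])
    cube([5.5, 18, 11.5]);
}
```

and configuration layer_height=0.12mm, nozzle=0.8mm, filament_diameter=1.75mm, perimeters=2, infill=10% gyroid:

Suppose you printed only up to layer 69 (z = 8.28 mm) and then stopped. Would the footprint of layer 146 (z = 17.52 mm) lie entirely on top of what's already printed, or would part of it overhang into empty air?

part overhangs

Compare the two slices. At z = 8.28: the 8×19 cube contributes its full rectangle (area 152.00 mm²); the 5.5×18 cube at (4, 6) contributes its full rectangle (area 99.00 mm²); After the difference (first − rest): starting from the 8×19 cube (152.00 mm²), the 5.5×18 cube at (4, 6) partially overlaps it — only the 52.00 mm² overlap (of its 99.00 mm²) is removed, clipping the outline — area = 100.00 mm². At z = 17.52: the 8×19 cube contributes its full rectangle (area 152.00 mm²); the cube at (4, 6) is absent (z outside [0.5, 12]); Subtracting the remaining from the first: none of the subtracted shapes is present at this height, so the 8×19 cube is unchanged — area = 152.00 mm². Checking containment: at z = 17.52 the cross-section extends beyond the z = 8.28 cross-section by about 52.00 mm².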